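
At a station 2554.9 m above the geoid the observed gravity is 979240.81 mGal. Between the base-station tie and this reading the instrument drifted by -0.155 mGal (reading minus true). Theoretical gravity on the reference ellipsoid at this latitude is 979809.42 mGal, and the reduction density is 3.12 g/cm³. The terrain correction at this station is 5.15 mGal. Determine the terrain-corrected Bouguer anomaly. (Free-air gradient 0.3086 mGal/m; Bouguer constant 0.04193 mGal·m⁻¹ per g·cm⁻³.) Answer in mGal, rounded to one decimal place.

Drift-corrected reading = 979240.81 − (-0.155) = 979240.965 mGal
Free-air correction = 0.3086 × 2554.9 = 788.44 mGal
Free-air anomaly = 979240.965 − 979809.42 + (788.44) = 219.985 mGal
Bouguer slab correction = 0.04193 × 3.12 × 2554.9 = 334.24 mGal
Simple Bouguer anomaly = 219.985 − (334.24) = -114.255 mGal
Complete Bouguer anomaly = -114.255 + 5.15 = -109.105 mGal

-109.1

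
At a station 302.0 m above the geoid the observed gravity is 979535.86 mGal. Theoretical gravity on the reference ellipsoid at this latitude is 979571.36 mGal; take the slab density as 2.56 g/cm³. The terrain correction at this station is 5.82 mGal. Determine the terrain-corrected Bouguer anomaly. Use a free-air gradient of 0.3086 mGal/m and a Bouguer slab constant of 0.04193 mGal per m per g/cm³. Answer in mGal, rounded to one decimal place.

Free-air correction = 0.3086 × 302.0 = 93.20 mGal
Free-air anomaly = 979535.86 − 979571.36 + (93.20) = 57.70 mGal
Bouguer slab correction = 0.04193 × 2.56 × 302.0 = 32.42 mGal
Simple Bouguer anomaly = 57.70 − (32.42) = 25.28 mGal
Complete Bouguer anomaly = 25.28 + 5.82 = 31.10 mGal

31.1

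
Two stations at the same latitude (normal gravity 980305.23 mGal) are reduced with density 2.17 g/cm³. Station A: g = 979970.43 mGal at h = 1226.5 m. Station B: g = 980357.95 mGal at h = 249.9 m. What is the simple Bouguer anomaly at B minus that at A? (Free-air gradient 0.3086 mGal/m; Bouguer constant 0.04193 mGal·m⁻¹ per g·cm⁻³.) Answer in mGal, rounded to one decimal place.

Δg_SB(A) = 979970.43 − 980305.23 + 0.3086×1226.5 − 0.04193×2.17×1226.5 = -67.90 mGal
Δg_SB(B) = 980357.95 − 980305.23 + 0.3086×249.9 − 0.04193×2.17×249.9 = 107.10 mGal
Difference = 107.10 − (-67.90) = 175.00 mGal

175.0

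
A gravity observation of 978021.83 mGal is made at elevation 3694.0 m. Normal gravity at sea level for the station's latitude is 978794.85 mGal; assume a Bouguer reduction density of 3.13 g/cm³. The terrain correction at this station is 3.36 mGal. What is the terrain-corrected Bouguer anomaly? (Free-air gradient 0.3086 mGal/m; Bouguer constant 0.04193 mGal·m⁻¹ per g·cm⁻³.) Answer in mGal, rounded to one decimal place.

Free-air correction = 0.3086 × 3694.0 = 1139.97 mGal
Free-air anomaly = 978021.83 − 978794.85 + (1139.97) = 366.95 mGal
Bouguer slab correction = 0.04193 × 3.13 × 3694.0 = 484.80 mGal
Simple Bouguer anomaly = 366.95 − (484.80) = -117.85 mGal
Complete Bouguer anomaly = -117.85 + 3.36 = -114.49 mGal

-114.5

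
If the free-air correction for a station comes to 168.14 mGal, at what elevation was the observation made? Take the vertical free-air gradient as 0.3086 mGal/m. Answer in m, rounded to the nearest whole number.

545

h = 168.14 / 0.3086 = 544.85 m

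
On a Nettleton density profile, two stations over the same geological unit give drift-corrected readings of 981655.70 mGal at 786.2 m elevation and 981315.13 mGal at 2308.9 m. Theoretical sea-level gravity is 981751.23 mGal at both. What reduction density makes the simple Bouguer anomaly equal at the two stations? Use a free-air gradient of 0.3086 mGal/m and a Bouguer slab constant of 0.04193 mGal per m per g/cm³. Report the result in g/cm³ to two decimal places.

Δg_obs = 981315.13 − 981655.70 = -340.57 mGal over Δh = 2308.9 − 786.2 = 1522.7 m
Equal Bouguer anomalies ⇒ Δg_obs + (0.3086 − 0.04193ρ)·Δh = 0
0.3086 − 0.04193ρ = −Δg_obs/Δh = 0.22366
ρ = (0.3086 − 0.22366) / 0.04193 = 2.03 g/cm³

2.03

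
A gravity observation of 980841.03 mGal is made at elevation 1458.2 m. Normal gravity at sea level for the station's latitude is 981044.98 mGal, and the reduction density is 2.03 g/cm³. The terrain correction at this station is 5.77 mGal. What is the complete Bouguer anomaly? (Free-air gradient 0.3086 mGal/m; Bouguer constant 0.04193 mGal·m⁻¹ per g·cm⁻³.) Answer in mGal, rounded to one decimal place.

Free-air correction = 0.3086 × 1458.2 = 450.00 mGal
Free-air anomaly = 980841.03 − 981044.98 + (450.00) = 246.05 mGal
Bouguer slab correction = 0.04193 × 2.03 × 1458.2 = 124.12 mGal
Simple Bouguer anomaly = 246.05 − (124.12) = 121.93 mGal
Complete Bouguer anomaly = 121.93 + 5.77 = 127.70 mGal

127.7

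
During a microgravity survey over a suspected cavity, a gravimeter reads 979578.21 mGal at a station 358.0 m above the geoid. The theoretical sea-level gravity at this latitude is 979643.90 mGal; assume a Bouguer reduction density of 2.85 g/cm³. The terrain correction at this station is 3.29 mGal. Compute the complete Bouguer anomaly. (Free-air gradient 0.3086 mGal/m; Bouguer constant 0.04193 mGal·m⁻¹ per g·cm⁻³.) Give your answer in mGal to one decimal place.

5.3

Free-air correction = 0.3086 × 358.0 = 110.48 mGal
Free-air anomaly = 979578.21 − 979643.90 + (110.48) = 44.79 mGal
Bouguer slab correction = 0.04193 × 2.85 × 358.0 = 42.78 mGal
Simple Bouguer anomaly = 44.79 − (42.78) = 2.01 mGal
Complete Bouguer anomaly = 2.01 + 3.29 = 5.30 mGal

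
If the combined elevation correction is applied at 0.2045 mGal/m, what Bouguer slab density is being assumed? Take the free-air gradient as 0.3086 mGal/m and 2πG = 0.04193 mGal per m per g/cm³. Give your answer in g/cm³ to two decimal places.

0.2045 = 0.3086 − 0.04193 × ρ
ρ = (0.3086 − 0.2045) / 0.04193 = 2.48 g/cm³

2.48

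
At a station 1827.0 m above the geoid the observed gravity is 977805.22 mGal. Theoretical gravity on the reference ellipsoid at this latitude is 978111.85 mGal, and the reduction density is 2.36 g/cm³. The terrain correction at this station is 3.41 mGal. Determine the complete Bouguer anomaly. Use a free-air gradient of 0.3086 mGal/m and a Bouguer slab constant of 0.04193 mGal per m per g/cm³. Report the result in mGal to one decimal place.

Free-air correction = 0.3086 × 1827.0 = 563.81 mGal
Free-air anomaly = 977805.22 − 978111.85 + (563.81) = 257.18 mGal
Bouguer slab correction = 0.04193 × 2.36 × 1827.0 = 180.79 mGal
Simple Bouguer anomaly = 257.18 − (180.79) = 76.39 mGal
Complete Bouguer anomaly = 76.39 + 3.41 = 79.80 mGal

79.8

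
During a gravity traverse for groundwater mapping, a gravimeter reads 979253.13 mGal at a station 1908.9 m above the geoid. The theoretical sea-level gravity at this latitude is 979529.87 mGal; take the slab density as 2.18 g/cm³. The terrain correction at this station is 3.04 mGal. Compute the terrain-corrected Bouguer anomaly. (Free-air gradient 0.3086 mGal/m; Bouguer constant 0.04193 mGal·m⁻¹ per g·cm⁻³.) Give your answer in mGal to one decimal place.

Free-air correction = 0.3086 × 1908.9 = 589.09 mGal
Free-air anomaly = 979253.13 − 979529.87 + (589.09) = 312.35 mGal
Bouguer slab correction = 0.04193 × 2.18 × 1908.9 = 174.49 mGal
Simple Bouguer anomaly = 312.35 − (174.49) = 137.86 mGal
Complete Bouguer anomaly = 137.86 + 3.04 = 140.90 mGal

140.9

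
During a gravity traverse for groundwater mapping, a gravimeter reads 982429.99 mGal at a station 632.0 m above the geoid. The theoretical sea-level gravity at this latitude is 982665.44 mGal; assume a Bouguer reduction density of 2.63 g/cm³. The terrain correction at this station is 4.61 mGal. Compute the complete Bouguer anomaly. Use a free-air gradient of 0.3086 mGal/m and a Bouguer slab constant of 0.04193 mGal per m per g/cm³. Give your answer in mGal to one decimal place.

Free-air correction = 0.3086 × 632.0 = 195.04 mGal
Free-air anomaly = 982429.99 − 982665.44 + (195.04) = -40.41 mGal
Bouguer slab correction = 0.04193 × 2.63 × 632.0 = 69.69 mGal
Simple Bouguer anomaly = -40.41 − (69.69) = -110.10 mGal
Complete Bouguer anomaly = -110.10 + 4.61 = -105.49 mGal

-105.5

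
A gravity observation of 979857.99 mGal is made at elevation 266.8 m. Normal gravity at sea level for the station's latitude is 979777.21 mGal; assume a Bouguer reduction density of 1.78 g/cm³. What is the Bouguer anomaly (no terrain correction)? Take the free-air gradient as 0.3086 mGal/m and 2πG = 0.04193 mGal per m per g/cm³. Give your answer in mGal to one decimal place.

143.2

Free-air correction = 0.3086 × 266.8 = 82.33 mGal
Free-air anomaly = 979857.99 − 979777.21 + (82.33) = 163.11 mGal
Bouguer slab correction = 0.04193 × 1.78 × 266.8 = 19.91 mGal
Simple Bouguer anomaly = 163.11 − (19.91) = 143.20 mGal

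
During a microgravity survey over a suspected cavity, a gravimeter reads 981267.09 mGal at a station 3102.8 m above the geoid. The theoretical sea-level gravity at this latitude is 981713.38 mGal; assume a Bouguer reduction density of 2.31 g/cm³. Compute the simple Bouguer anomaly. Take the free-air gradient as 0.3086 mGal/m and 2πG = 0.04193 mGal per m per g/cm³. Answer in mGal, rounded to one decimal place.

Free-air correction = 0.3086 × 3102.8 = 957.52 mGal
Free-air anomaly = 981267.09 − 981713.38 + (957.52) = 511.23 mGal
Bouguer slab correction = 0.04193 × 2.31 × 3102.8 = 300.53 mGal
Simple Bouguer anomaly = 511.23 − (300.53) = 210.70 mGal

210.7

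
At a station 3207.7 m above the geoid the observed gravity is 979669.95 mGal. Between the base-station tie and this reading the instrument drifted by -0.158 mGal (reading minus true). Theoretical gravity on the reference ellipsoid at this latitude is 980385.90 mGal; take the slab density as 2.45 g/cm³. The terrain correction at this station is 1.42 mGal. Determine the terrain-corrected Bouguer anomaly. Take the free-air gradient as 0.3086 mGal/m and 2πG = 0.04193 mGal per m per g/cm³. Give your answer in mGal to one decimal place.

Drift-corrected reading = 979669.95 − (-0.158) = 979670.108 mGal
Free-air correction = 0.3086 × 3207.7 = 989.90 mGal
Free-air anomaly = 979670.108 − 980385.90 + (989.90) = 274.108 mGal
Bouguer slab correction = 0.04193 × 2.45 × 3207.7 = 329.52 mGal
Simple Bouguer anomaly = 274.108 − (329.52) = -55.412 mGal
Complete Bouguer anomaly = -55.412 + 1.42 = -53.992 mGal

-54.0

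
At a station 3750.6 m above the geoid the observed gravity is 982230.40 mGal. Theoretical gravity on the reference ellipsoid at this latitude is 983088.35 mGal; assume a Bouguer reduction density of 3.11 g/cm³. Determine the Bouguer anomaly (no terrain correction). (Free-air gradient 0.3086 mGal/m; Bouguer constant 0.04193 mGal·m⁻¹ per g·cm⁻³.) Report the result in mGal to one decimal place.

Free-air correction = 0.3086 × 3750.6 = 1157.44 mGal
Free-air anomaly = 982230.40 − 983088.35 + (1157.44) = 299.49 mGal
Bouguer slab correction = 0.04193 × 3.11 × 3750.6 = 489.09 mGal
Simple Bouguer anomaly = 299.49 − (489.09) = -189.60 mGal

-189.6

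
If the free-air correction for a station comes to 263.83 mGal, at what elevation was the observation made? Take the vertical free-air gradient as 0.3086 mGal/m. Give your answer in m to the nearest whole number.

855

h = 263.83 / 0.3086 = 854.93 m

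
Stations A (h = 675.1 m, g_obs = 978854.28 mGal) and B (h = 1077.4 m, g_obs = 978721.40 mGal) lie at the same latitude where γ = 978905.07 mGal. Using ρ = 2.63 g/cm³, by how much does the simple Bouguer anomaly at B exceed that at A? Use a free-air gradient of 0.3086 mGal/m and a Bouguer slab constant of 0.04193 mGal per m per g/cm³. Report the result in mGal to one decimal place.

-53.1

Δg_SB(A) = 978854.28 − 978905.07 + 0.3086×675.1 − 0.04193×2.63×675.1 = 83.10 mGal
Δg_SB(B) = 978721.40 − 978905.07 + 0.3086×1077.4 − 0.04193×2.63×1077.4 = 30.00 mGal
Difference = 30.00 − (83.10) = -53.10 mGal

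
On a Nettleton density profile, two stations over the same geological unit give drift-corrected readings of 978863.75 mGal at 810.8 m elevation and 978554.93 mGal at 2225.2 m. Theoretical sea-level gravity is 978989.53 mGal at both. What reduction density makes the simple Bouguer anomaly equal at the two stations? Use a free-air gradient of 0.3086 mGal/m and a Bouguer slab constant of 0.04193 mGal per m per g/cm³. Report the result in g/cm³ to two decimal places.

2.15

Δg_obs = 978554.93 − 978863.75 = -308.82 mGal over Δh = 2225.2 − 810.8 = 1414.4 m
Equal Bouguer anomalies ⇒ Δg_obs + (0.3086 − 0.04193ρ)·Δh = 0
0.3086 − 0.04193ρ = −Δg_obs/Δh = 0.21834
ρ = (0.3086 − 0.21834) / 0.04193 = 2.15 g/cm³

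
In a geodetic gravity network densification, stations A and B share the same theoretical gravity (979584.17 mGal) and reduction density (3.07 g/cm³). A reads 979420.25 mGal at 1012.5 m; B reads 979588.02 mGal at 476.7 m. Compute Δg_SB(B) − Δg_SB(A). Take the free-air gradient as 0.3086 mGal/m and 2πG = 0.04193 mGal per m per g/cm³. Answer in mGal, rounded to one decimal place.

Δg_SB(A) = 979420.25 − 979584.17 + 0.3086×1012.5 − 0.04193×3.07×1012.5 = 18.20 mGal
Δg_SB(B) = 979588.02 − 979584.17 + 0.3086×476.7 − 0.04193×3.07×476.7 = 89.60 mGal
Difference = 89.60 − (18.20) = 71.40 mGal

71.4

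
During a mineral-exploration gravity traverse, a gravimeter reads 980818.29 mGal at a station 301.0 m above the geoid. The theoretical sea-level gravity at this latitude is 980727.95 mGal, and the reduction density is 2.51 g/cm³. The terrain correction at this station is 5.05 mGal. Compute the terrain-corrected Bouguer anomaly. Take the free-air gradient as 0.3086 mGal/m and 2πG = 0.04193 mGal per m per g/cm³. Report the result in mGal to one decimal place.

Free-air correction = 0.3086 × 301.0 = 92.89 mGal
Free-air anomaly = 980818.29 − 980727.95 + (92.89) = 183.23 mGal
Bouguer slab correction = 0.04193 × 2.51 × 301.0 = 31.68 mGal
Simple Bouguer anomaly = 183.23 − (31.68) = 151.55 mGal
Complete Bouguer anomaly = 151.55 + 5.05 = 156.60 mGal

156.6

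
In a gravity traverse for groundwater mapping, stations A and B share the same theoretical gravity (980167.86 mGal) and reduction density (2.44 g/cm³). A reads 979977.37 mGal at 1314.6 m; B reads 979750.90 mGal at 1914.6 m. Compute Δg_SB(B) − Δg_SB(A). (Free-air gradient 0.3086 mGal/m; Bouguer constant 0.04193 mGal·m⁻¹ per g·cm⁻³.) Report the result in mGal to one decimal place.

Δg_SB(A) = 979977.37 − 980167.86 + 0.3086×1314.6 − 0.04193×2.44×1314.6 = 80.70 mGal
Δg_SB(B) = 979750.90 − 980167.86 + 0.3086×1914.6 − 0.04193×2.44×1914.6 = -22.00 mGal
Difference = -22.00 − (80.70) = -102.70 mGal

-102.7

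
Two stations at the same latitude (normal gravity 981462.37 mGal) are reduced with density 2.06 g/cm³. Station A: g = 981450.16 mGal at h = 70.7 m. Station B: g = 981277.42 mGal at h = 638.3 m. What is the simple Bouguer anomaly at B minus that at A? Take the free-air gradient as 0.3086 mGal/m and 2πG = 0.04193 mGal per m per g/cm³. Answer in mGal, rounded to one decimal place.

Δg_SB(A) = 981450.16 − 981462.37 + 0.3086×70.7 − 0.04193×2.06×70.7 = 3.50 mGal
Δg_SB(B) = 981277.42 − 981462.37 + 0.3086×638.3 − 0.04193×2.06×638.3 = -43.10 mGal
Difference = -43.10 − (3.50) = -46.60 mGal

-46.6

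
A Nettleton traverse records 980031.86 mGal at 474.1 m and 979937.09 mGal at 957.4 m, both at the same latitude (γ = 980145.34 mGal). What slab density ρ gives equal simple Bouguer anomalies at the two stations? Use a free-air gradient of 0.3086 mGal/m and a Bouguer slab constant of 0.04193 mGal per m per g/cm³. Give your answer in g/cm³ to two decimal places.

Δg_obs = 979937.09 − 980031.86 = -94.77 mGal over Δh = 957.4 − 474.1 = 483.3 m
Equal Bouguer anomalies ⇒ Δg_obs + (0.3086 − 0.04193ρ)·Δh = 0
0.3086 − 0.04193ρ = −Δg_obs/Δh = 0.19609
ρ = (0.3086 − 0.19609) / 0.04193 = 2.68 g/cm³

2.68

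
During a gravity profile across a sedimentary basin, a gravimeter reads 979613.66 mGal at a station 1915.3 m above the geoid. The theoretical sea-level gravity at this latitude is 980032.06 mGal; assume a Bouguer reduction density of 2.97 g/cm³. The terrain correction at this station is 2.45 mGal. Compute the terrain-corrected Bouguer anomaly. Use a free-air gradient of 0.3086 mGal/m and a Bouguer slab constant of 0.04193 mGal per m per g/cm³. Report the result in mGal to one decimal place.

Free-air correction = 0.3086 × 1915.3 = 591.06 mGal
Free-air anomaly = 979613.66 − 980032.06 + (591.06) = 172.66 mGal
Bouguer slab correction = 0.04193 × 2.97 × 1915.3 = 238.52 mGal
Simple Bouguer anomaly = 172.66 − (238.52) = -65.86 mGal
Complete Bouguer anomaly = -65.86 + 2.45 = -63.41 mGal

-63.4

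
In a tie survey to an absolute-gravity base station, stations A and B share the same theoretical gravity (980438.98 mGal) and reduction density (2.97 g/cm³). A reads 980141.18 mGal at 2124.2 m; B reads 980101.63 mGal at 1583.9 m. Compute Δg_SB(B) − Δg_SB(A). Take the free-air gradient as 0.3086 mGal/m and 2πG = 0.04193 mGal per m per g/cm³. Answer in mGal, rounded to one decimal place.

Δg_SB(A) = 980141.18 − 980438.98 + 0.3086×2124.2 − 0.04193×2.97×2124.2 = 93.20 mGal
Δg_SB(B) = 980101.63 − 980438.98 + 0.3086×1583.9 − 0.04193×2.97×1583.9 = -45.80 mGal
Difference = -45.80 − (93.20) = -139.00 mGal

-139.0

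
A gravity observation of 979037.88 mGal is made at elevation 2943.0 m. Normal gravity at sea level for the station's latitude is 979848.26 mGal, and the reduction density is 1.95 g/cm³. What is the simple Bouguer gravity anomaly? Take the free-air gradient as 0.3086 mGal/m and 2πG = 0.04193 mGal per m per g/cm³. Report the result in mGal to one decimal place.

-142.8

Free-air correction = 0.3086 × 2943.0 = 908.21 mGal
Free-air anomaly = 979037.88 − 979848.26 + (908.21) = 97.83 mGal
Bouguer slab correction = 0.04193 × 1.95 × 2943.0 = 240.63 mGal
Simple Bouguer anomaly = 97.83 − (240.63) = -142.80 mGal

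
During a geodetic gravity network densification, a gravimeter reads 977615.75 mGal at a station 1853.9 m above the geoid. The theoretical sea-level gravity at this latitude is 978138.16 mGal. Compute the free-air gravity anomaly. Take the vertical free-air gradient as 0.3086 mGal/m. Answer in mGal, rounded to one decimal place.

Free-air correction = 0.3086 × 1853.9 = 572.11 mGal
Free-air anomaly = 977615.75 − 978138.16 + (572.11) = 49.70 mGal

49.7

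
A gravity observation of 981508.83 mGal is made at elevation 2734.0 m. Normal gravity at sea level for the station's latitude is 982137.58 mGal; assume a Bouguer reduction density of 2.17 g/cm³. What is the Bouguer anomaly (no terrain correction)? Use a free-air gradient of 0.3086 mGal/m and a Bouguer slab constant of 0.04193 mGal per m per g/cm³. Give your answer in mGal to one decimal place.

-33.8

Free-air correction = 0.3086 × 2734.0 = 843.71 mGal
Free-air anomaly = 981508.83 − 982137.58 + (843.71) = 214.96 mGal
Bouguer slab correction = 0.04193 × 2.17 × 2734.0 = 248.76 mGal
Simple Bouguer anomaly = 214.96 − (248.76) = -33.80 mGal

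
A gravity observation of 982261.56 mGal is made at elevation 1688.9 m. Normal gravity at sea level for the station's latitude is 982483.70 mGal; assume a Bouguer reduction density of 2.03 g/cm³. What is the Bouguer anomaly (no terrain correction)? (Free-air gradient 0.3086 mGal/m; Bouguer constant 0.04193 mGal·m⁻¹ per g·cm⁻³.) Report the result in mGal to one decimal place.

155.3

Free-air correction = 0.3086 × 1688.9 = 521.19 mGal
Free-air anomaly = 982261.56 − 982483.70 + (521.19) = 299.05 mGal
Bouguer slab correction = 0.04193 × 2.03 × 1688.9 = 143.76 mGal
Simple Bouguer anomaly = 299.05 − (143.76) = 155.29 mGal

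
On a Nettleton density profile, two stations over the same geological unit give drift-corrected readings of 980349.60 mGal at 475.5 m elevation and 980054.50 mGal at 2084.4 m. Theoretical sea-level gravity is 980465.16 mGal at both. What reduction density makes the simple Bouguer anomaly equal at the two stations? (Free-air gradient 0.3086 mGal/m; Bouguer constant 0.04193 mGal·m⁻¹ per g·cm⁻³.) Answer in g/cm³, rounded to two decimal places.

Δg_obs = 980054.50 − 980349.60 = -295.10 mGal over Δh = 2084.4 − 475.5 = 1608.9 m
Equal Bouguer anomalies ⇒ Δg_obs + (0.3086 − 0.04193ρ)·Δh = 0
0.3086 − 0.04193ρ = −Δg_obs/Δh = 0.18342
ρ = (0.3086 − 0.18342) / 0.04193 = 2.99 g/cm³

2.99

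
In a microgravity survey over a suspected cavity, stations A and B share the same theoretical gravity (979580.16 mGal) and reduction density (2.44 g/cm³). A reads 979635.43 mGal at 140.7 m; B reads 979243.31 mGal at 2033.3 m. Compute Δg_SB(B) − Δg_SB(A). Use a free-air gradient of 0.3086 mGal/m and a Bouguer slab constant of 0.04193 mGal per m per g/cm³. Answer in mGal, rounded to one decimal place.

Δg_SB(A) = 979635.43 − 979580.16 + 0.3086×140.7 − 0.04193×2.44×140.7 = 84.30 mGal
Δg_SB(B) = 979243.31 − 979580.16 + 0.3086×2033.3 − 0.04193×2.44×2033.3 = 82.60 mGal
Difference = 82.60 − (84.30) = -1.70 mGal

-1.7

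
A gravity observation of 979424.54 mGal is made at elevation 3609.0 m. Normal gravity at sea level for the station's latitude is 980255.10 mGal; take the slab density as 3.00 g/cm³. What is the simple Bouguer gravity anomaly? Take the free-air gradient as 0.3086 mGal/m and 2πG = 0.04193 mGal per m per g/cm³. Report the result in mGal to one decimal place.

Free-air correction = 0.3086 × 3609.0 = 1113.74 mGal
Free-air anomaly = 979424.54 − 980255.10 + (1113.74) = 283.18 mGal
Bouguer slab correction = 0.04193 × 3.00 × 3609.0 = 453.98 mGal
Simple Bouguer anomaly = 283.18 − (453.98) = -170.80 mGal

-170.8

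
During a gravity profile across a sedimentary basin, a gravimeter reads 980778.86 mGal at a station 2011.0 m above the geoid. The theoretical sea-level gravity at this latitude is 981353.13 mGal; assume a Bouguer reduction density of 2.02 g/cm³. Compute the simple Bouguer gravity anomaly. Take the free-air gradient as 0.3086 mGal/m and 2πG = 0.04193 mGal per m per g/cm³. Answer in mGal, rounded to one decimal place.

Free-air correction = 0.3086 × 2011.0 = 620.59 mGal
Free-air anomaly = 980778.86 − 981353.13 + (620.59) = 46.32 mGal
Bouguer slab correction = 0.04193 × 2.02 × 2011.0 = 170.33 mGal
Simple Bouguer anomaly = 46.32 − (170.33) = -124.01 mGal

-124.0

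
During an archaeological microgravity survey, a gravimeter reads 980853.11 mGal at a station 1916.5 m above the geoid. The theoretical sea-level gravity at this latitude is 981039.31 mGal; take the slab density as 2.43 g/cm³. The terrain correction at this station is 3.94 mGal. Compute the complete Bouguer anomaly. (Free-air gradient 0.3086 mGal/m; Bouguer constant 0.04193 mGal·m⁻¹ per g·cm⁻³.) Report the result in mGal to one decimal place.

213.9

Free-air correction = 0.3086 × 1916.5 = 591.43 mGal
Free-air anomaly = 980853.11 − 981039.31 + (591.43) = 405.23 mGal
Bouguer slab correction = 0.04193 × 2.43 × 1916.5 = 195.27 mGal
Simple Bouguer anomaly = 405.23 − (195.27) = 209.96 mGal
Complete Bouguer anomaly = 209.96 + 3.94 = 213.90 mGal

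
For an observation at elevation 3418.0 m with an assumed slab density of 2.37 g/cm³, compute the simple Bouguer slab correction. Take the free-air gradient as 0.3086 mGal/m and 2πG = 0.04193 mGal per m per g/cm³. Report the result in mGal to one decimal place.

Bouguer slab correction = 0.04193 × 2.37 × 3418.0 = 339.7 mGal

339.7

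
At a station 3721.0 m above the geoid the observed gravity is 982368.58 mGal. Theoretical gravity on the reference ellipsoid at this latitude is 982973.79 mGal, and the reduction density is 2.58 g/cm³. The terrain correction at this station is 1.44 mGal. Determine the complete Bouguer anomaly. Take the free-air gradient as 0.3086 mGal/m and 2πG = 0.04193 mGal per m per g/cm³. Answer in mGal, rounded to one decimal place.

Free-air correction = 0.3086 × 3721.0 = 1148.30 mGal
Free-air anomaly = 982368.58 − 982973.79 + (1148.30) = 543.09 mGal
Bouguer slab correction = 0.04193 × 2.58 × 3721.0 = 402.54 mGal
Simple Bouguer anomaly = 543.09 − (402.54) = 140.55 mGal
Complete Bouguer anomaly = 140.55 + 1.44 = 141.99 mGal

142.0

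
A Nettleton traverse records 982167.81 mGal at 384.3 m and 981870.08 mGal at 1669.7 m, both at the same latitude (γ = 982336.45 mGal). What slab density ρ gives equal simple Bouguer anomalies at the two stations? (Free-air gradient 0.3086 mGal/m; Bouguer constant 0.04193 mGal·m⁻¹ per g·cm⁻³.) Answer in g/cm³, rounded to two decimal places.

1.84

Δg_obs = 981870.08 − 982167.81 = -297.73 mGal over Δh = 1669.7 − 384.3 = 1285.4 m
Equal Bouguer anomalies ⇒ Δg_obs + (0.3086 − 0.04193ρ)·Δh = 0
0.3086 − 0.04193ρ = −Δg_obs/Δh = 0.23162
ρ = (0.3086 − 0.23162) / 0.04193 = 1.84 g/cm³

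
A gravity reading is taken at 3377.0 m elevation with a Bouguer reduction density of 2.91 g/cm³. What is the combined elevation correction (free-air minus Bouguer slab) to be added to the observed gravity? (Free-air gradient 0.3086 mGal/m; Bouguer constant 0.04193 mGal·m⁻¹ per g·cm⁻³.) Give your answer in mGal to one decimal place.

630.1

Combined gradient = 0.3086 − 0.04193 × 2.91 = 0.1865837 mGal/m
Combined elevation correction = 0.1865837 × 3377.0 = 630.1 mGal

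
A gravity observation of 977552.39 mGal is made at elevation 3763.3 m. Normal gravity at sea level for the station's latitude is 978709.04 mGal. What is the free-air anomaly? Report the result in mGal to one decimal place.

Free-air correction = 0.3086 × 3763.3 = 1161.35 mGal
Free-air anomaly = 977552.39 − 978709.04 + (1161.35) = 4.70 mGal

4.7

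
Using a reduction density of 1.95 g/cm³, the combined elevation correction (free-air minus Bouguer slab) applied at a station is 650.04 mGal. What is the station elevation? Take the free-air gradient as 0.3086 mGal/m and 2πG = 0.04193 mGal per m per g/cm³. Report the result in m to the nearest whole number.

2866

Combined gradient = 0.3086 − 0.04193 × 1.95 = 0.2268365 mGal/m
h = 650.04 / 0.2268365 = 2865.68 m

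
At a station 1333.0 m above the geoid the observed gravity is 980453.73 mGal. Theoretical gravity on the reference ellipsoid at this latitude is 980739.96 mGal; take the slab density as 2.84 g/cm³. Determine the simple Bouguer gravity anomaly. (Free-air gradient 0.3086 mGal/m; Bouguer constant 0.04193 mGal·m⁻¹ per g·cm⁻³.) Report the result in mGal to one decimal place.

Free-air correction = 0.3086 × 1333.0 = 411.36 mGal
Free-air anomaly = 980453.73 − 980739.96 + (411.36) = 125.13 mGal
Bouguer slab correction = 0.04193 × 2.84 × 1333.0 = 158.74 mGal
Simple Bouguer anomaly = 125.13 − (158.74) = -33.61 mGal

-33.6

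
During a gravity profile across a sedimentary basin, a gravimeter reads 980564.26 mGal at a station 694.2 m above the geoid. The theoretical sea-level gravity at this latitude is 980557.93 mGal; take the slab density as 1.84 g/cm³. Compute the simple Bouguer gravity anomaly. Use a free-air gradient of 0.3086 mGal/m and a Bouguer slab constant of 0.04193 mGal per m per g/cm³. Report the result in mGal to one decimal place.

167.0

Free-air correction = 0.3086 × 694.2 = 214.23 mGal
Free-air anomaly = 980564.26 − 980557.93 + (214.23) = 220.56 mGal
Bouguer slab correction = 0.04193 × 1.84 × 694.2 = 53.56 mGal
Simple Bouguer anomaly = 220.56 − (53.56) = 167.00 mGal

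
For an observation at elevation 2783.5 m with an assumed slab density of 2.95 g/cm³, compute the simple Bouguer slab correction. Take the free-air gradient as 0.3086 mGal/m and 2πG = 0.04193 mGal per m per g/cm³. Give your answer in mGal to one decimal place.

Bouguer slab correction = 0.04193 × 2.95 × 2783.5 = 344.3 mGal

344.3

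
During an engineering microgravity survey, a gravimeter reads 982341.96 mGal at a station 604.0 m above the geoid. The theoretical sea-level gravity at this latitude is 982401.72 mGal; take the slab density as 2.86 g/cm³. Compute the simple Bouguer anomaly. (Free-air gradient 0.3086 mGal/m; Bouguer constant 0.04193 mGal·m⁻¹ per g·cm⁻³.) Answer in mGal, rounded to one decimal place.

54.2

Free-air correction = 0.3086 × 604.0 = 186.39 mGal
Free-air anomaly = 982341.96 − 982401.72 + (186.39) = 126.63 mGal
Bouguer slab correction = 0.04193 × 2.86 × 604.0 = 72.43 mGal
Simple Bouguer anomaly = 126.63 − (72.43) = 54.20 mGal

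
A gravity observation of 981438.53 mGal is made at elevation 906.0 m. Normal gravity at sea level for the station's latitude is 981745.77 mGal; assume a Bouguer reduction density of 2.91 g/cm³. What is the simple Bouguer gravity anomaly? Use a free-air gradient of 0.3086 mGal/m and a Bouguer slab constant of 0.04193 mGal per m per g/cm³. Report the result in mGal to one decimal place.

-138.2

Free-air correction = 0.3086 × 906.0 = 279.59 mGal
Free-air anomaly = 981438.53 − 981745.77 + (279.59) = -27.65 mGal
Bouguer slab correction = 0.04193 × 2.91 × 906.0 = 110.55 mGal
Simple Bouguer anomaly = -27.65 − (110.55) = -138.20 mGal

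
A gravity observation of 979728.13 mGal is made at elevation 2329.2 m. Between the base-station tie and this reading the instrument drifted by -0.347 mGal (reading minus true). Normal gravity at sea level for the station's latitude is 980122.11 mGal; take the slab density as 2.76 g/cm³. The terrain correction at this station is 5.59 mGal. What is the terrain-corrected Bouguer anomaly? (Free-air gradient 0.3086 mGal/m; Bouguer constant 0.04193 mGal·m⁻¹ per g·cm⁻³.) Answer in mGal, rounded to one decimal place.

Drift-corrected reading = 979728.13 − (-0.347) = 979728.477 mGal
Free-air correction = 0.3086 × 2329.2 = 718.79 mGal
Free-air anomaly = 979728.477 − 980122.11 + (718.79) = 325.157 mGal
Bouguer slab correction = 0.04193 × 2.76 × 2329.2 = 269.55 mGal
Simple Bouguer anomaly = 325.157 − (269.55) = 55.607 mGal
Complete Bouguer anomaly = 55.607 + 5.59 = 61.197 mGal

61.2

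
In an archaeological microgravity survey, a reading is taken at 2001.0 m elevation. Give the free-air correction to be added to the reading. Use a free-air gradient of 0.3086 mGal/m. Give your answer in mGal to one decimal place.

Free-air correction = 0.3086 × 2001.0 = 617.5 mGal

617.5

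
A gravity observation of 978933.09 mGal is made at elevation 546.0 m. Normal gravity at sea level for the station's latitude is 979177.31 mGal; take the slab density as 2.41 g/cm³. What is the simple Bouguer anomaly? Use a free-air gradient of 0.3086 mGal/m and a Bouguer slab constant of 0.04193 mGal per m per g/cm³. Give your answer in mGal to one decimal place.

Free-air correction = 0.3086 × 546.0 = 168.50 mGal
Free-air anomaly = 978933.09 − 979177.31 + (168.50) = -75.72 mGal
Bouguer slab correction = 0.04193 × 2.41 × 546.0 = 55.17 mGal
Simple Bouguer anomaly = -75.72 − (55.17) = -130.89 mGal

-130.9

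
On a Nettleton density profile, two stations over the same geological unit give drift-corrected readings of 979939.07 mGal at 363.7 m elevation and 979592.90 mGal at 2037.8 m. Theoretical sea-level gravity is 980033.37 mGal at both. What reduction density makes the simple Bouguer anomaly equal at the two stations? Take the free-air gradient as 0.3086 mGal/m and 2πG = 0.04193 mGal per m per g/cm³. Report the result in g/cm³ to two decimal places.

Δg_obs = 979592.90 − 979939.07 = -346.17 mGal over Δh = 2037.8 − 363.7 = 1674.1 m
Equal Bouguer anomalies ⇒ Δg_obs + (0.3086 − 0.04193ρ)·Δh = 0
0.3086 − 0.04193ρ = −Δg_obs/Δh = 0.20678
ρ = (0.3086 − 0.20678) / 0.04193 = 2.43 g/cm³

2.43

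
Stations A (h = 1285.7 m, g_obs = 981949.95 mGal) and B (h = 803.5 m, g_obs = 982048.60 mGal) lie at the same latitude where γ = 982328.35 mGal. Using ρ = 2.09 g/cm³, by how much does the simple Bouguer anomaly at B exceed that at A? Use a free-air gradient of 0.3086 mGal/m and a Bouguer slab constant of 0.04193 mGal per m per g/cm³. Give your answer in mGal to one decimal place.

Δg_SB(A) = 981949.95 − 982328.35 + 0.3086×1285.7 − 0.04193×2.09×1285.7 = -94.30 mGal
Δg_SB(B) = 982048.60 − 982328.35 + 0.3086×803.5 − 0.04193×2.09×803.5 = -102.20 mGal
Difference = -102.20 − (-94.30) = -7.90 mGal

-7.9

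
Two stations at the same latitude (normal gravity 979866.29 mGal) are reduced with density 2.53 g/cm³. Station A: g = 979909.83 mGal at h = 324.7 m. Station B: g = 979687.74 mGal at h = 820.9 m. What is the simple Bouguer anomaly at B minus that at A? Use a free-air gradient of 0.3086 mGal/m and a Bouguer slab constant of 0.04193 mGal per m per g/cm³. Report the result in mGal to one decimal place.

-121.6

Δg_SB(A) = 979909.83 − 979866.29 + 0.3086×324.7 − 0.04193×2.53×324.7 = 109.30 mGal
Δg_SB(B) = 979687.74 − 979866.29 + 0.3086×820.9 − 0.04193×2.53×820.9 = -12.30 mGal
Difference = -12.30 − (109.30) = -121.60 mGal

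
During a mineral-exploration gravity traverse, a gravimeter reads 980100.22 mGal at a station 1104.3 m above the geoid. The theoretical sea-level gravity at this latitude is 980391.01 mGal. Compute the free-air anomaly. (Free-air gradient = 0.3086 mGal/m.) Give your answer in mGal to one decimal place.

50.0

Free-air correction = 0.3086 × 1104.3 = 340.79 mGal
Free-air anomaly = 980100.22 − 980391.01 + (340.79) = 50.00 mGal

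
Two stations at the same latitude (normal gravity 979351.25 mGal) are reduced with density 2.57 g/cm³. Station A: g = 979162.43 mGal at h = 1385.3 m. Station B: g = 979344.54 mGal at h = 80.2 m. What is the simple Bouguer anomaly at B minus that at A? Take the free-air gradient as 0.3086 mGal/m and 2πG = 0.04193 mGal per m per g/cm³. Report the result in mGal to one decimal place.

Δg_SB(A) = 979162.43 − 979351.25 + 0.3086×1385.3 − 0.04193×2.57×1385.3 = 89.40 mGal
Δg_SB(B) = 979344.54 − 979351.25 + 0.3086×80.2 − 0.04193×2.57×80.2 = 9.40 mGal
Difference = 9.40 − (89.40) = -80.00 mGal

-80.0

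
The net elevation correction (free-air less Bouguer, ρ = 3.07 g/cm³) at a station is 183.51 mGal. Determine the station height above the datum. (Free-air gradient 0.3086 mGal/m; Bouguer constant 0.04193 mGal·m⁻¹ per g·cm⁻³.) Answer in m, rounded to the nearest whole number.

1020

Combined gradient = 0.3086 − 0.04193 × 3.07 = 0.1798749 mGal/m
h = 183.51 / 0.1798749 = 1020.21 m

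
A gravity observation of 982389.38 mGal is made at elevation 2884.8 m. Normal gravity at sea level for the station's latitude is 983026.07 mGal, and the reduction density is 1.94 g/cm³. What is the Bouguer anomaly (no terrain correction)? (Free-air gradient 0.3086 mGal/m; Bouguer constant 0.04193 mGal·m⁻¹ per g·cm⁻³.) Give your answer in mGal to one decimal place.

18.9

Free-air correction = 0.3086 × 2884.8 = 890.25 mGal
Free-air anomaly = 982389.38 − 983026.07 + (890.25) = 253.56 mGal
Bouguer slab correction = 0.04193 × 1.94 × 2884.8 = 234.66 mGal
Simple Bouguer anomaly = 253.56 − (234.66) = 18.90 mGal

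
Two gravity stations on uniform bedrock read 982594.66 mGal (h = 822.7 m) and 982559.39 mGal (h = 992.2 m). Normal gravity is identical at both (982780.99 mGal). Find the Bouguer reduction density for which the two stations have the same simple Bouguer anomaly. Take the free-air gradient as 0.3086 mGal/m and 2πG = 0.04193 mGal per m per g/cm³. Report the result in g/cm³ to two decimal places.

2.40

Δg_obs = 982559.39 − 982594.66 = -35.27 mGal over Δh = 992.2 − 822.7 = 169.5 m
Equal Bouguer anomalies ⇒ Δg_obs + (0.3086 − 0.04193ρ)·Δh = 0
0.3086 − 0.04193ρ = −Δg_obs/Δh = 0.20808
ρ = (0.3086 − 0.20808) / 0.04193 = 2.40 g/cm³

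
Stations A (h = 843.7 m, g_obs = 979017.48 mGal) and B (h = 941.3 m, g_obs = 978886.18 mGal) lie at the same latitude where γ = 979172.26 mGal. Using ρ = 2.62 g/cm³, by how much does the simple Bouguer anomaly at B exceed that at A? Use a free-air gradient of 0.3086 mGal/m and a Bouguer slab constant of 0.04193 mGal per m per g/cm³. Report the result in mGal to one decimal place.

-111.9

Δg_SB(A) = 979017.48 − 979172.26 + 0.3086×843.7 − 0.04193×2.62×843.7 = 12.90 mGal
Δg_SB(B) = 978886.18 − 979172.26 + 0.3086×941.3 − 0.04193×2.62×941.3 = -99.00 mGal
Difference = -99.00 − (12.90) = -111.90 mGal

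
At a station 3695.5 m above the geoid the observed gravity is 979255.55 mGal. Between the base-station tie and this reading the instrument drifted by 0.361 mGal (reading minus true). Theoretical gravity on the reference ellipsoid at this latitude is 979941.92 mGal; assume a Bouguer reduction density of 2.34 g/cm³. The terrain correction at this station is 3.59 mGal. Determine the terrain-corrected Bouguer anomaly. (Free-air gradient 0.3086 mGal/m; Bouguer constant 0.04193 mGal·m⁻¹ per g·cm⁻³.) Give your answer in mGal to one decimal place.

94.7

Drift-corrected reading = 979255.55 − (0.361) = 979255.189 mGal
Free-air correction = 0.3086 × 3695.5 = 1140.43 mGal
Free-air anomaly = 979255.189 − 979941.92 + (1140.43) = 453.699 mGal
Bouguer slab correction = 0.04193 × 2.34 × 3695.5 = 362.59 mGal
Simple Bouguer anomaly = 453.699 − (362.59) = 91.109 mGal
Complete Bouguer anomaly = 91.109 + 3.59 = 94.699 mGal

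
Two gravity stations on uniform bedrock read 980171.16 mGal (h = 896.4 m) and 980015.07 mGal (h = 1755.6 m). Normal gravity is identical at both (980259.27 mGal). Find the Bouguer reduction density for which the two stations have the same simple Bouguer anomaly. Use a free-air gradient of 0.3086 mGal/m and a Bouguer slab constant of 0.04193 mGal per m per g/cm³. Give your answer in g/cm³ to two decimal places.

Δg_obs = 980015.07 − 980171.16 = -156.09 mGal over Δh = 1755.6 − 896.4 = 859.2 m
Equal Bouguer anomalies ⇒ Δg_obs + (0.3086 − 0.04193ρ)·Δh = 0
0.3086 − 0.04193ρ = −Δg_obs/Δh = 0.18167
ρ = (0.3086 − 0.18167) / 0.04193 = 3.03 g/cm³

3.03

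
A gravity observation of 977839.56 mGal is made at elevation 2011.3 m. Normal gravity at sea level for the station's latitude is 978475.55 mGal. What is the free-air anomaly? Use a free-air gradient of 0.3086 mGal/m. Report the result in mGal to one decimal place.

-15.3

Free-air correction = 0.3086 × 2011.3 = 620.69 mGal
Free-air anomaly = 977839.56 − 978475.55 + (620.69) = -15.30 mGal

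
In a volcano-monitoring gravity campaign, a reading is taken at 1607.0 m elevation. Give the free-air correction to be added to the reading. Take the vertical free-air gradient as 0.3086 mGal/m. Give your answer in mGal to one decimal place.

Free-air correction = 0.3086 × 1607.0 = 495.9 mGal

495.9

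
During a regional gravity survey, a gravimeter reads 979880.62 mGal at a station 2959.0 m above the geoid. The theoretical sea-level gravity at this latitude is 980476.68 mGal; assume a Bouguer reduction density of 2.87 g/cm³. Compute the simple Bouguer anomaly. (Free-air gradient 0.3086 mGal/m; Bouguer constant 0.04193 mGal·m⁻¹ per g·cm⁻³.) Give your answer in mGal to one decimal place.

-39.0

Free-air correction = 0.3086 × 2959.0 = 913.15 mGal
Free-air anomaly = 979880.62 − 980476.68 + (913.15) = 317.09 mGal
Bouguer slab correction = 0.04193 × 2.87 × 2959.0 = 356.08 mGal
Simple Bouguer anomaly = 317.09 − (356.08) = -38.99 mGal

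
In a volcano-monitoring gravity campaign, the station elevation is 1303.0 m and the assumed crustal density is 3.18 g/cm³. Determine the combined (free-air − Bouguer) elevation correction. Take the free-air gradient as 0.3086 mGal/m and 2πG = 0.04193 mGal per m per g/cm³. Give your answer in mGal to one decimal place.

228.4

Combined gradient = 0.3086 − 0.04193 × 3.18 = 0.1752626 mGal/m
Combined elevation correction = 0.1752626 × 1303.0 = 228.4 mGal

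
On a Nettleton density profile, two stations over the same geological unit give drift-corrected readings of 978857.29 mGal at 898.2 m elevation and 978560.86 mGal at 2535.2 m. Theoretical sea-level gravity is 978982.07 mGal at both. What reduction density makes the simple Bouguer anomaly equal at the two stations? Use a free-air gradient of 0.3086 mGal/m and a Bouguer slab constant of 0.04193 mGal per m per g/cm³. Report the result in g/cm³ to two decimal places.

Δg_obs = 978560.86 − 978857.29 = -296.43 mGal over Δh = 2535.2 − 898.2 = 1637.0 m
Equal Bouguer anomalies ⇒ Δg_obs + (0.3086 − 0.04193ρ)·Δh = 0
0.3086 − 0.04193ρ = −Δg_obs/Δh = 0.18108
ρ = (0.3086 − 0.18108) / 0.04193 = 3.04 g/cm³

3.04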